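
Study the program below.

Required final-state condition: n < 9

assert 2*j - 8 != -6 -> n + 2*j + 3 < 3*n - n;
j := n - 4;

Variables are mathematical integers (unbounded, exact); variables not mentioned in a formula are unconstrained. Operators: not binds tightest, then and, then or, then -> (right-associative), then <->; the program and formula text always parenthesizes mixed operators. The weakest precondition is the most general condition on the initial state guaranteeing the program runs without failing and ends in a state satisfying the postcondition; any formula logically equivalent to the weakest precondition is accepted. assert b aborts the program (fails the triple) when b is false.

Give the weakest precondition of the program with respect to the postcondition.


Working backward. After the program, n < 9 must hold.
Before j := n - 4: n < 9
Before assert 2*j - 8 != -6 -> n + 2*j + 3 < 3*n - n: (2*j != 2 -> 2*j < n - 3) and n < 9
Answer: WP = (2*j != 2 -> 2*j < n - 3) and n < 9


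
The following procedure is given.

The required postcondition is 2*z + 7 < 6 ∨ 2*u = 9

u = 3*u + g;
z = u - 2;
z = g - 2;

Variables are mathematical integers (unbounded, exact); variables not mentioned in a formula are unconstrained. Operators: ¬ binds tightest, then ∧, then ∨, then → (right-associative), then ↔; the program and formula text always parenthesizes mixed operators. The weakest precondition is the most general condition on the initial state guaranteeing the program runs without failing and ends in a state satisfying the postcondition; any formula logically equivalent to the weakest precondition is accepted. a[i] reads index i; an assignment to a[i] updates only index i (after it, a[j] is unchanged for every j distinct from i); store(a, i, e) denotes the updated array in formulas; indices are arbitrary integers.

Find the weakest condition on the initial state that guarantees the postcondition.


Working backward. After the program, the postcondition 2*z + 7 < 6 ∨ 2*u = 9 must hold; in canonical form it is 2*z < -1 ∨ 2*u = 9.
Before z := g - 2: 2*g < 3 ∨ 2*u = 9
Before z := u - 2: 2*g < 3 ∨ 2*u = 9
Before u := 3*u + g: 2*g < 3 ∨ 2*g + 6*u = 9
Answer: WP = 2*g < 3 ∨ 2*g + 6*u = 9


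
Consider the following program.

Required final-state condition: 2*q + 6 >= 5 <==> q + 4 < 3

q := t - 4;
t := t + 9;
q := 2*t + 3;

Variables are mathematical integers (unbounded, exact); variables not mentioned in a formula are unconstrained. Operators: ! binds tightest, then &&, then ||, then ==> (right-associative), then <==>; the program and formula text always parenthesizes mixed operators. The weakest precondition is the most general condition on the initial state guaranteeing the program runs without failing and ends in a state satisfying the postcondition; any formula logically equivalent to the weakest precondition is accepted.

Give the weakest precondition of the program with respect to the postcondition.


Working backward. After the program, the postcondition 2*q + 6 >= 5 <==> q + 4 < 3 must hold; in canonical form it is 2*q >= -1 <==> q < -1.
Before q := 2*t + 3: 4*t >= -7 <==> 2*t < -4
Before t := t + 9: 4*t >= -43 <==> 2*t < -22
Before q := t - 4: 4*t >= -43 <==> 2*t < -22
Answer: WP = 4*t >= -43 <==> 2*t < -22


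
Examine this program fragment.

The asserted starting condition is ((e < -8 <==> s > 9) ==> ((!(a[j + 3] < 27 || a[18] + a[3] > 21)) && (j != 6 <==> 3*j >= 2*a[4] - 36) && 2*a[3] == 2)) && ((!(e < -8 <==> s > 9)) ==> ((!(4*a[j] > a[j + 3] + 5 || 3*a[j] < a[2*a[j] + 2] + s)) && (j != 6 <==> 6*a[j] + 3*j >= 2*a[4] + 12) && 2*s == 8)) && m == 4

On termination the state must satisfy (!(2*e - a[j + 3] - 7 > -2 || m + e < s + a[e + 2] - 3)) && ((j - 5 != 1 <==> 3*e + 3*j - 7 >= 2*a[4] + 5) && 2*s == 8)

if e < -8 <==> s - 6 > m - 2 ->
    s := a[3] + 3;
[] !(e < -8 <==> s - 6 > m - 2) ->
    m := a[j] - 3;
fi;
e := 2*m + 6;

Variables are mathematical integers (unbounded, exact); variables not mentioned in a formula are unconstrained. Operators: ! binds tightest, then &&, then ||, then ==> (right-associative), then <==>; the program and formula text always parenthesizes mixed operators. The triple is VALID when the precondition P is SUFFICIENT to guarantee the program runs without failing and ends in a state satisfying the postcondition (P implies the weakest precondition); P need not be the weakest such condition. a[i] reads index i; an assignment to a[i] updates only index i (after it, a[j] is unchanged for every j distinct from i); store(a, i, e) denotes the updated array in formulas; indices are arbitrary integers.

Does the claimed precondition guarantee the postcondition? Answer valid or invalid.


Working backward. After the program, the postcondition (!(2*e - a[j + 3] - 7 > -2 || m + e < s + a[e + 2] - 3)) && ((j - 5 != 1 <==> 3*e + 3*j - 7 >= 2*a[4] + 5) && 2*s == 8) must hold; in canonical form it is (!(2*e > a[j + 3] + 5 || e + m < a[e + 2] + s - 3)) && (j != 6 <==> 3*e + 3*j >= 2*a[4] + 12) && 2*s == 8.
Before e := 2*m + 6: (!(4*m > a[j + 3] - 7 || 3*m < a[2*m + 8] + s - 9)) && (j != 6 <==> 3*j + 6*m >= 2*a[4] - 6) && 2*s == 8
Then branch requires (!(4*m > a[j + 3] - 7 || 3*m < a[2*m + 8] + a[3] - 6)) && (j != 6 <==> 3*j + 6*m >= 2*a[4] - 6) && 2*a[3] == 2; else branch requires (!(4*a[j] > a[j + 3] + 5 || 3*a[j] < a[2*a[j] + 2] + s)) && (j != 6 <==> 6*a[j] + 3*j >= 2*a[4] + 12) && 2*s == 8.
Before the if: ((e < -8 <==> s > m + 4) ==> ((!(4*m > a[j + 3] - 7 || 3*m < a[2*m + 8] + a[3] - 6)) && (j != 6 <==> 3*j + 6*m >= 2*a[4] - 6) && 2*a[3] == 2)) && ((!(e < -8 <==> s > m + 4)) ==> ((!(4*a[j] > a[j + 3] + 5 || 3*a[j] < a[2*a[j] + 2] + s)) && (j != 6 <==> 6*a[j] + 3*j >= 2*a[4] + 12) && 2*s == 8))
The weakest precondition is ((e < -8 <==> s > m + 4) ==> ((!(4*m > a[j + 3] - 7 || 3*m < a[2*m + 8] + a[3] - 6)) && (j != 6 <==> 3*j + 6*m >= 2*a[4] - 6) && 2*a[3] == 2)) && ((!(e < -8 <==> s > m + 4)) ==> ((!(4*a[j] > a[j + 3] + 5 || 3*a[j] < a[2*a[j] + 2] + s)) && (j != 6 <==> 6*a[j] + 3*j >= 2*a[4] + 12) && 2*s == 8)).
Check whether ((e < -8 <==> s > 9) ==> ((!(a[j + 3] < 27 || a[18] + a[3] > 21)) && (j != 6 <==> 3*j >= 2*a[4] - 36) && 2*a[3] == 2)) && ((!(e < -8 <==> s > 9)) ==> ((!(4*a[j] > a[j + 3] + 5 || 3*a[j] < a[2*a[j] + 2] + s)) && (j != 6 <==> 6*a[j] + 3*j >= 2*a[4] + 12) && 2*s == 8)) && m == 4 implies it.
Countermodel: at the initial state a = {[2] = 0, [3] = 1, [4] = 28, [6] = 0, [9] = 27, [16] = 30170, [18] = 0, elsewhere 0}, e = -9, j = 6, m = 4, s = 10, the precondition holds but the weakest precondition fails.
Answer: invalid


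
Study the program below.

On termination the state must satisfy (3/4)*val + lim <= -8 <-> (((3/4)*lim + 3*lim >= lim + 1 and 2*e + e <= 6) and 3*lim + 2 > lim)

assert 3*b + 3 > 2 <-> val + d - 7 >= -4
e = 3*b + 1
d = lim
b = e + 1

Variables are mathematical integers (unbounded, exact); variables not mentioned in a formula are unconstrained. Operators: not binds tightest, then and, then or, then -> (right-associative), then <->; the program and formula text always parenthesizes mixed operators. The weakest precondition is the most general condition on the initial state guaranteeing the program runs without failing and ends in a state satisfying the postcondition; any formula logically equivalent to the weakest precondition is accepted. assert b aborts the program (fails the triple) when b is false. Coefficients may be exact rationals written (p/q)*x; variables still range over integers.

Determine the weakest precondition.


Working backward. After the program, the postcondition (3/4)*val + lim <= -8 <-> (((3/4)*lim + 3*lim >= lim + 1 and 2*e + e <= 6) and 3*lim + 2 > lim) must hold; in canonical form it is lim + (3/4)*val <= -8 <-> ((11/4)*lim >= 1 and 3*e <= 6 and 2*lim > -2).
Before b := e + 1: lim + (3/4)*val <= -8 <-> ((11/4)*lim >= 1 and 3*e <= 6 and 2*lim > -2)
Before d := lim: lim + (3/4)*val <= -8 <-> ((11/4)*lim >= 1 and 3*e <= 6 and 2*lim > -2)
Before e := 3*b + 1: lim + (3/4)*val <= -8 <-> ((11/4)*lim >= 1 and 9*b <= 3 and 2*lim > -2)
Before assert 3*b + 3 > 2 <-> val + d - 7 >= -4: (3*b > -1 <-> d + val >= 3) and (lim + (3/4)*val <= -8 <-> ((11/4)*lim >= 1 and 9*b <= 3 and 2*lim > -2))
Answer: WP = (3*b > -1 <-> d + val >= 3) and (lim + (3/4)*val <= -8 <-> ((11/4)*lim >= 1 and 9*b <= 3 and 2*lim > -2))


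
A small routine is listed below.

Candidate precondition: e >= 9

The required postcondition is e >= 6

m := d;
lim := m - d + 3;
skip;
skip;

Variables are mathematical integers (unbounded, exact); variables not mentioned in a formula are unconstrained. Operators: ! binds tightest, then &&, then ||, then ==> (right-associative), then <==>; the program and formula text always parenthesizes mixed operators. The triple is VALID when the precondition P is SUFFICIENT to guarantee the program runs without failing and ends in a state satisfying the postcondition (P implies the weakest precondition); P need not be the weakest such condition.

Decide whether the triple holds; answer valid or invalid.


Working backward. After the program, e >= 6 must hold.
Before skip: e >= 6
Before skip: e >= 6
Before lim := m - d + 3: e >= 6
Before m := d: e >= 6
The weakest precondition is e >= 6.
Check whether e >= 9 implies it.
Every state satisfying the precondition satisfies the weakest precondition: the implication holds.
Answer: valid


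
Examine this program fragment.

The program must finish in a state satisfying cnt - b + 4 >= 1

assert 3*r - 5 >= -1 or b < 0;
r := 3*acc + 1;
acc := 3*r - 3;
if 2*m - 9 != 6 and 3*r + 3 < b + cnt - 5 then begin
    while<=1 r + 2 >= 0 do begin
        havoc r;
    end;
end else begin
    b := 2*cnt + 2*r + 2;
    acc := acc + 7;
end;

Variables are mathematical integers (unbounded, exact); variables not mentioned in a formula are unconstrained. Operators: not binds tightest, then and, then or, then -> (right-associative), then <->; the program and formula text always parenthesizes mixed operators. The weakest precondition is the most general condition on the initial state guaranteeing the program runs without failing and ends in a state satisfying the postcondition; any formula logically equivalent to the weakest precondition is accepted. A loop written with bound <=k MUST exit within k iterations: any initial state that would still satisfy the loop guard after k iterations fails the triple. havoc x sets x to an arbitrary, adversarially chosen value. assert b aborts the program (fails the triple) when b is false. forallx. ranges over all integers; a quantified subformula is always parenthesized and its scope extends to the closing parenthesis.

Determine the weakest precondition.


Working backward. After the program, the postcondition cnt - b + 4 >= 1 must hold; in canonical form it is cnt >= b - 3.
Then branch requires (r >= -2 -> (forall r_1. ((not (r_1 >= -2)) and cnt >= b - 3))) and ((not (r >= -2)) -> cnt >= b - 3); else branch requires cnt + 2*r <= 1.
Before the if: ((2*m != 15 and 3*r < b + cnt - 8) -> ((r >= -2 -> (forall r_1. ((not (r_1 >= -2)) and cnt >= b - 3))) and ((not (r >= -2)) -> cnt >= b - 3))) and ((not (2*m != 15 and 3*r < b + cnt - 8)) -> cnt + 2*r <= 1)
Before acc := 3*r - 3: ((2*m != 15 and 3*r < b + cnt - 8) -> ((r >= -2 -> (forall r_1. ((not (r_1 >= -2)) and cnt >= b - 3))) and ((not (r >= -2)) -> cnt >= b - 3))) and ((not (2*m != 15 and 3*r < b + cnt - 8)) -> cnt + 2*r <= 1)
Before r := 3*acc + 1: ((2*m != 15 and 9*acc < b + cnt - 11) -> ((3*acc >= -3 -> (forall r_1. ((not (r_1 >= -2)) and cnt >= b - 3))) and ((not (3*acc >= -3)) -> cnt >= b - 3))) and ((not (2*m != 15 and 9*acc < b + cnt - 11)) -> 6*acc + cnt <= -1)
Before assert 3*r - 5 >= -1 or b < 0: (3*r >= 4 or b < 0) and ((2*m != 15 and 9*acc < b + cnt - 11) -> ((3*acc >= -3 -> (forall r_1. ((not (r_1 >= -2)) and cnt >= b - 3))) and ((not (3*acc >= -3)) -> cnt >= b - 3))) and ((not (2*m != 15 and 9*acc < b + cnt - 11)) -> 6*acc + cnt <= -1)
Answer: WP = (3*r >= 4 or b < 0) and ((2*m != 15 and 9*acc < b + cnt - 11) -> ((3*acc >= -3 -> (forall r_1. ((not (r_1 >= -2)) and cnt >= b - 3))) and ((not (3*acc >= -3)) -> cnt >= b - 3))) and ((not (2*m != 15 and 9*acc < b + cnt - 11)) -> 6*acc + cnt <= -1)


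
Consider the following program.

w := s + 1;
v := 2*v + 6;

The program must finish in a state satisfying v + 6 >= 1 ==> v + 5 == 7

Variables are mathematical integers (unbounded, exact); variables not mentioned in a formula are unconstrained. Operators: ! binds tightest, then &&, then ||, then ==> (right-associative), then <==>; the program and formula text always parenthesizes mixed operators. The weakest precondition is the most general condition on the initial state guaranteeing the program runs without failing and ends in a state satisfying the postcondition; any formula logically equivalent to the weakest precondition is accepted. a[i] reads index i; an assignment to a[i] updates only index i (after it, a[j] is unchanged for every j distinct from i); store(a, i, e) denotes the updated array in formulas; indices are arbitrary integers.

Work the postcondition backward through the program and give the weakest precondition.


Working backward. After the program, the postcondition v + 6 >= 1 ==> v + 5 == 7 must hold; in canonical form it is v >= -5 ==> v == 2.
Before v := 2*v + 6: 2*v >= -11 ==> 2*v == -4
Before w := s + 1: 2*v >= -11 ==> 2*v == -4
Answer: WP = 2*v >= -11 ==> 2*v == -4


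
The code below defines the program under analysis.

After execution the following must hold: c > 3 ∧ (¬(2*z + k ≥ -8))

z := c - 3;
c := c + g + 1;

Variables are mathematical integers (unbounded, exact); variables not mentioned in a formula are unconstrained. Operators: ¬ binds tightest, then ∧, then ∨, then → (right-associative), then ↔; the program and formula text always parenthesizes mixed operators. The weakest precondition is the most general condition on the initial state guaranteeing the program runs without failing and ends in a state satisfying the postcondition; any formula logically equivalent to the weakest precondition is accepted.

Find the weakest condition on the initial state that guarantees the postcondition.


Working backward. After the program, the postcondition c > 3 ∧ (¬(2*z + k ≥ -8)) must hold; in canonical form it is c > 3 ∧ (¬(k + 2*z ≥ -8)).
Before c := c + g + 1: c + g > 2 ∧ (¬(k + 2*z ≥ -8))
Before z := c - 3: c + g > 2 ∧ (¬(2*c + k ≥ -2))
Answer: WP = c + g > 2 ∧ (¬(2*c + k ≥ -2))


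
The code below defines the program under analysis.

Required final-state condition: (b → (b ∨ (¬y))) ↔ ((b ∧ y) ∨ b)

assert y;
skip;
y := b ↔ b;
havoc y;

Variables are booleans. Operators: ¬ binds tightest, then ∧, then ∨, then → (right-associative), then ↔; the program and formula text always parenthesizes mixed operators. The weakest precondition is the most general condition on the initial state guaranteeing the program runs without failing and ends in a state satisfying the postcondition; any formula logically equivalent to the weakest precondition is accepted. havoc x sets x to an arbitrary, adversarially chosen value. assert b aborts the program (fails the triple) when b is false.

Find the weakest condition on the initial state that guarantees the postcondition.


Working backward. After the program, (b → (b ∨ (¬y))) ↔ ((b ∧ y) ∨ b) must hold.
Before havoc y: b
Before y := b ↔ b: b
Before skip: b
Before assert y: y ∧ b
Answer: WP = y ∧ b


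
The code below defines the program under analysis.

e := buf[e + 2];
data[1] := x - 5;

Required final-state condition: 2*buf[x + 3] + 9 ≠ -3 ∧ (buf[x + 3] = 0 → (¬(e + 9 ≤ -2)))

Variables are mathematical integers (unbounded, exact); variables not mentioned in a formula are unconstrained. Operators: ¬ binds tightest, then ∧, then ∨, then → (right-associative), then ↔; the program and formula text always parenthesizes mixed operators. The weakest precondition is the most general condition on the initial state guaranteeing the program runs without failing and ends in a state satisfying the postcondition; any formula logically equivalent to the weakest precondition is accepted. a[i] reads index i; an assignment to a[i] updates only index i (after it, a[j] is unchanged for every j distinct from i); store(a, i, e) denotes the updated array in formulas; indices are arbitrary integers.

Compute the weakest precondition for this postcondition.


Working backward. After the program, the postcondition 2*buf[x + 3] + 9 ≠ -3 ∧ (buf[x + 3] = 0 → (¬(e + 9 ≤ -2))) must hold; in canonical form it is 2*buf[x + 3] ≠ -12 ∧ (buf[x + 3] = 0 → (¬(e ≤ -11))).
Before data[1] := x - 5: 2*buf[x + 3] ≠ -12 ∧ (buf[x + 3] = 0 → (¬(e ≤ -11)))
Before e := buf[e + 2]: 2*buf[x + 3] ≠ -12 ∧ (buf[x + 3] = 0 → (¬(buf[e + 2] ≤ -11)))
Answer: WP = 2*buf[x + 3] ≠ -12 ∧ (buf[x + 3] = 0 → (¬(buf[e + 2] ≤ -11)))


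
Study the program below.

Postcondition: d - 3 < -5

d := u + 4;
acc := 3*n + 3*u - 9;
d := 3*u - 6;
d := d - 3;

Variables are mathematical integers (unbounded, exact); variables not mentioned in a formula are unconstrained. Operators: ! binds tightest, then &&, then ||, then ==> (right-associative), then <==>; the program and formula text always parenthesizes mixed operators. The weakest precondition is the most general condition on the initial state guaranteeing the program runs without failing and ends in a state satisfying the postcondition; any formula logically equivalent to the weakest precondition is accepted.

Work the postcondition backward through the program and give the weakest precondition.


Working backward. After the program, the postcondition d - 3 < -5 must hold; in canonical form it is d < -2.
Before d := d - 3: d < 1
Before d := 3*u - 6: 3*u < 7
Before acc := 3*n + 3*u - 9: 3*u < 7
Before d := u + 4: 3*u < 7
Answer: WP = 3*u < 7


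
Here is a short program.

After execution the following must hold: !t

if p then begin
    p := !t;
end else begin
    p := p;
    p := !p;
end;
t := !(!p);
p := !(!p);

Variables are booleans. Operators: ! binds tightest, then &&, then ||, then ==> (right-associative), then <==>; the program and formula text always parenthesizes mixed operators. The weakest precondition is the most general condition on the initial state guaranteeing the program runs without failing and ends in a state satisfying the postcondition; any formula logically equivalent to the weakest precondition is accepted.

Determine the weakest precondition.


Working backward. After the program, !t must hold.
Before p := !(!p): !t
Before t := !(!p): !p
Then branch requires t; else branch requires p.
Before the if: (p ==> t) && ((!p) ==> p)
Answer: WP = (p ==> t) && ((!p) ==> p)


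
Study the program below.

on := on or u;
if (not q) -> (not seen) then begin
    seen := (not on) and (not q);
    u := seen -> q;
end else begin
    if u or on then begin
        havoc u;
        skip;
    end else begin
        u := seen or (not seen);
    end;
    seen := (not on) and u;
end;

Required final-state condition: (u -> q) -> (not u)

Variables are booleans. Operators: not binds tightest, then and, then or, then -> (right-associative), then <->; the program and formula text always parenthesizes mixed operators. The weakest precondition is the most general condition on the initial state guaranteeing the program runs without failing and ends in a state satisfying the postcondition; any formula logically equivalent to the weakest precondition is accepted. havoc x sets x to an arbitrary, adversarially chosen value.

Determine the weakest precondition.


Working backward. After the program, (u -> q) -> (not u) must hold.
Then branch requires ((((not on) and (not q)) -> q) -> q) -> (not (((not on) and (not q)) -> q)); else branch requires ((u or on) -> (not q)) and ((not (u or on)) -> (not q)).
Before the if: (((not q) -> (not seen)) -> (((((not on) and (not q)) -> q) -> q) -> (not (((not on) and (not q)) -> q)))) and ((not ((not q) -> (not seen))) -> (((u or on) -> (not q)) and ((not (u or on)) -> (not q))))
Before on := on or u: (((not q) -> (not seen)) -> (((((not (on or u)) and (not q)) -> q) -> q) -> (not (((not (on or u)) and (not q)) -> q)))) and ((not ((not q) -> (not seen))) -> (((u or on) -> (not q)) and ((not (u or on)) -> (not q))))
Answer: WP = (((not q) -> (not seen)) -> (((((not (on or u)) and (not q)) -> q) -> q) -> (not (((not (on or u)) and (not q)) -> q)))) and ((not ((not q) -> (not seen))) -> (((u or on) -> (not q)) and ((not (u or on)) -> (not q))))


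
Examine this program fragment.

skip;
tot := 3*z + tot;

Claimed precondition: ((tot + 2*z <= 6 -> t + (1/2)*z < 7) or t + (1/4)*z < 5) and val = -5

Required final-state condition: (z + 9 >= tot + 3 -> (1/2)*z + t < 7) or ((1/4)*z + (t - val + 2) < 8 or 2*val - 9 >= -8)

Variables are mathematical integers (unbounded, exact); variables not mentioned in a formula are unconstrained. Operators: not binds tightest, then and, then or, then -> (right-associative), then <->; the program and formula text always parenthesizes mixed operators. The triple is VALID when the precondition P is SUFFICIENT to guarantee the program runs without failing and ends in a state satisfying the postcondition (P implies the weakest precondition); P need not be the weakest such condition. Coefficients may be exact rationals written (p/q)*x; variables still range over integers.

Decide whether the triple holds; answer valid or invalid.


Working backward. After the program, the postcondition (z + 9 >= tot + 3 -> (1/2)*z + t < 7) or ((1/4)*z + (t - val + 2) < 8 or 2*val - 9 >= -8) must hold; in canonical form it is (z >= tot - 6 -> t + (1/2)*z < 7) or t + (1/4)*z < val + 6 or 2*val >= 1.
Before tot := 3*z + tot: (tot + 2*z <= 6 -> t + (1/2)*z < 7) or t + (1/4)*z < val + 6 or 2*val >= 1
Before skip: (tot + 2*z <= 6 -> t + (1/2)*z < 7) or t + (1/4)*z < val + 6 or 2*val >= 1
The weakest precondition is (tot + 2*z <= 6 -> t + (1/2)*z < 7) or t + (1/4)*z < val + 6 or 2*val >= 1.
Check whether ((tot + 2*z <= 6 -> t + (1/2)*z < 7) or t + (1/4)*z < 5) and val = -5 implies it.
Countermodel: at the initial state t = 2, tot = -16, val = -5, z = 11, the precondition holds but the weakest precondition fails.
Answer: invalid


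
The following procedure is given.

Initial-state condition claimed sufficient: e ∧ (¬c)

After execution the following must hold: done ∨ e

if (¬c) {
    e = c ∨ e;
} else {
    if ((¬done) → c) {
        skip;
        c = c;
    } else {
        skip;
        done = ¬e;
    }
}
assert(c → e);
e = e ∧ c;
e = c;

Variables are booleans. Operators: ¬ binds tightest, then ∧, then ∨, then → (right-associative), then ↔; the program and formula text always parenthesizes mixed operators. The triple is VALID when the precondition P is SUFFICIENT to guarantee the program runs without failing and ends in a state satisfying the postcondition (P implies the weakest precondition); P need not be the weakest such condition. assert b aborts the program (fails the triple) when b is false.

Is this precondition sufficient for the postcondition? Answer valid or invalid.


Working backward. After the program, done ∨ e must hold.
Before e := c: done ∨ c
Before e := e ∧ c: done ∨ c
Before assert c → e: (c → e) ∧ (done ∨ c)
Then branch requires (c → (c ∨ e)) ∧ (done ∨ c); else branch requires (((¬done) → c) → ((c → e) ∧ (done ∨ c))) ∧ ((¬((¬done) → c)) → ((c → e) ∧ ((¬e) ∨ c))).
Before the if: ((¬c) → ((c → (c ∨ e)) ∧ (done ∨ c))) ∧ (c → ((((¬done) → c) → ((c → e) ∧ (done ∨ c))) ∧ ((¬((¬done) → c)) → ((c → e) ∧ ((¬e) ∨ c)))))
The weakest precondition is ((¬c) → ((c → (c ∨ e)) ∧ (done ∨ c))) ∧ (c → ((((¬done) → c) → ((c → e) ∧ (done ∨ c))) ∧ ((¬((¬done) → c)) → ((c → e) ∧ ((¬e) ∨ c))))).
Check whether e ∧ (¬c) implies it.
Countermodel: at the initial state c = false, done = false, e = true, the precondition holds but the weakest precondition fails.
Answer: invalid


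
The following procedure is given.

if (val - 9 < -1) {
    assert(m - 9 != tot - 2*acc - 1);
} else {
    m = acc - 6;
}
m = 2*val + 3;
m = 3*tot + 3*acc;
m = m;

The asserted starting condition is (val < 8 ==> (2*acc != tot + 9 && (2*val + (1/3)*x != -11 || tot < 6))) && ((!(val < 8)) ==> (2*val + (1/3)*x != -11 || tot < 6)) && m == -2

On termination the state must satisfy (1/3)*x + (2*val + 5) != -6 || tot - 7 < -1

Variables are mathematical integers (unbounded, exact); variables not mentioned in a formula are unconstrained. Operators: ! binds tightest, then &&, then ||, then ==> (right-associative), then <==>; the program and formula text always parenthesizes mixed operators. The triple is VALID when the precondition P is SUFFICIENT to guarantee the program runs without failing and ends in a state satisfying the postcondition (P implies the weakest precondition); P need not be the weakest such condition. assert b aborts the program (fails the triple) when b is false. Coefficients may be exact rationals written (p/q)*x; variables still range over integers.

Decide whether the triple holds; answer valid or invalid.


Working backward. After the program, the postcondition (1/3)*x + (2*val + 5) != -6 || tot - 7 < -1 must hold; in canonical form it is 2*val + (1/3)*x != -11 || tot < 6.
Before m := m: 2*val + (1/3)*x != -11 || tot < 6
Before m := 3*tot + 3*acc: 2*val + (1/3)*x != -11 || tot < 6
Before m := 2*val + 3: 2*val + (1/3)*x != -11 || tot < 6
Then branch requires 2*acc + m != tot + 8 && (2*val + (1/3)*x != -11 || tot < 6); else branch requires 2*val + (1/3)*x != -11 || tot < 6.
Before the if: (val < 8 ==> (2*acc + m != tot + 8 && (2*val + (1/3)*x != -11 || tot < 6))) && ((!(val < 8)) ==> (2*val + (1/3)*x != -11 || tot < 6))
The weakest precondition is (val < 8 ==> (2*acc + m != tot + 8 && (2*val + (1/3)*x != -11 || tot < 6))) && ((!(val < 8)) ==> (2*val + (1/3)*x != -11 || tot < 6)).
Check whether (val < 8 ==> (2*acc != tot + 9 && (2*val + (1/3)*x != -11 || tot < 6))) && ((!(val < 8)) ==> (2*val + (1/3)*x != -11 || tot < 6)) && m == -2 implies it.
Countermodel: at the initial state acc = 7, m = -2, tot = 4, val = 7, x = -75, the precondition holds but the weakest precondition fails.
Answer: invalid


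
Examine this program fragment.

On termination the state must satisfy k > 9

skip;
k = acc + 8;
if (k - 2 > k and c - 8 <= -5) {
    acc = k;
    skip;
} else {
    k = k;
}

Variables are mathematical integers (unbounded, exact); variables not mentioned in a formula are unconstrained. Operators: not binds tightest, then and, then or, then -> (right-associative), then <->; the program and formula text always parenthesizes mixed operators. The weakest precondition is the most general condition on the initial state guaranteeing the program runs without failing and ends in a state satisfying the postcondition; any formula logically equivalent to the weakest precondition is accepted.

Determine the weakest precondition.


Working backward. After the program, k > 9 must hold.
Then branch requires k > 9; else branch requires k > 9.
Before the if: k > 9
Before k := acc + 8: acc > 1
Before skip: acc > 1
Answer: WP = acc > 1


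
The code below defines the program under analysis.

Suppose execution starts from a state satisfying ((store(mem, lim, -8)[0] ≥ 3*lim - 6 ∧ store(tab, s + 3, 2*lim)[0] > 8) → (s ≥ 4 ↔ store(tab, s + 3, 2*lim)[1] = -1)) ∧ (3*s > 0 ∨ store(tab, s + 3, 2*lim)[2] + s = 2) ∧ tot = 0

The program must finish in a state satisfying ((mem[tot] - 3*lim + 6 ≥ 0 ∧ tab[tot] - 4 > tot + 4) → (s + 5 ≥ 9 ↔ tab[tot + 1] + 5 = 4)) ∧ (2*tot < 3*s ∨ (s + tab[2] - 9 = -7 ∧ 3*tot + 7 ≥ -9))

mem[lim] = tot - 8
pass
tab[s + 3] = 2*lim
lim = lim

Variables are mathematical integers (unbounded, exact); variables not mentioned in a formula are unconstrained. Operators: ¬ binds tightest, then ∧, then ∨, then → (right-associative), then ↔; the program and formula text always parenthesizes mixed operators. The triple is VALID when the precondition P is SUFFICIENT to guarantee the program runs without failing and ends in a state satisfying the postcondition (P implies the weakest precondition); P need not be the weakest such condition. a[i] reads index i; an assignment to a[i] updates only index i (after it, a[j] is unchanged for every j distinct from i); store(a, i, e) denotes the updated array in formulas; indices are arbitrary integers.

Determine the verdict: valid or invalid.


Working backward. After the program, the postcondition ((mem[tot] - 3*lim + 6 ≥ 0 ∧ tab[tot] - 4 > tot + 4) → (s + 5 ≥ 9 ↔ tab[tot + 1] + 5 = 4)) ∧ (2*tot < 3*s ∨ (s + tab[2] - 9 = -7 ∧ 3*tot + 7 ≥ -9)) must hold; in canonical form it is ((mem[tot] ≥ 3*lim - 6 ∧ tab[tot] > tot + 8) → (s ≥ 4 ↔ tab[tot + 1] = -1)) ∧ (2*tot < 3*s ∨ (tab[2] + s = 2 ∧ 3*tot ≥ -16)).
Before lim := lim: ((mem[tot] ≥ 3*lim - 6 ∧ tab[tot] > tot + 8) → (s ≥ 4 ↔ tab[tot + 1] = -1)) ∧ (2*tot < 3*s ∨ (tab[2] + s = 2 ∧ 3*tot ≥ -16))
Before tab[s + 3] := 2*lim: ((mem[tot] ≥ 3*lim - 6 ∧ store(tab, s + 3, 2*lim)[tot] > tot + 8) → (s ≥ 4 ↔ store(tab, s + 3, 2*lim)[tot + 1] = -1)) ∧ (2*tot < 3*s ∨ (store(tab, s + 3, 2*lim)[2] + s = 2 ∧ 3*tot ≥ -16))
Before skip: ((mem[tot] ≥ 3*lim - 6 ∧ store(tab, s + 3, 2*lim)[tot] > tot + 8) → (s ≥ 4 ↔ store(tab, s + 3, 2*lim)[tot + 1] = -1)) ∧ (2*tot < 3*s ∨ (store(tab, s + 3, 2*lim)[2] + s = 2 ∧ 3*tot ≥ -16))
Before mem[lim] := tot - 8: ((store(mem, lim, tot - 8)[tot] ≥ 3*lim - 6 ∧ store(tab, s + 3, 2*lim)[tot] > tot + 8) → (s ≥ 4 ↔ store(tab, s + 3, 2*lim)[tot + 1] = -1)) ∧ (2*tot < 3*s ∨ (store(tab, s + 3, 2*lim)[2] + s = 2 ∧ 3*tot ≥ -16))
The weakest precondition is ((store(mem, lim, tot - 8)[tot] ≥ 3*lim - 6 ∧ store(tab, s + 3, 2*lim)[tot] > tot + 8) → (s ≥ 4 ↔ store(tab, s + 3, 2*lim)[tot + 1] = -1)) ∧ (2*tot < 3*s ∨ (store(tab, s + 3, 2*lim)[2] + s = 2 ∧ 3*tot ≥ -16)).
Check whether ((store(mem, lim, -8)[0] ≥ 3*lim - 6 ∧ store(tab, s + 3, 2*lim)[0] > 8) → (s ≥ 4 ↔ store(tab, s + 3, 2*lim)[1] = -1)) ∧ (3*s > 0 ∨ store(tab, s + 3, 2*lim)[2] + s = 2) ∧ tot = 0 implies it.
Every state satisfying the precondition satisfies the weakest precondition: the implication holds.
Answer: valid


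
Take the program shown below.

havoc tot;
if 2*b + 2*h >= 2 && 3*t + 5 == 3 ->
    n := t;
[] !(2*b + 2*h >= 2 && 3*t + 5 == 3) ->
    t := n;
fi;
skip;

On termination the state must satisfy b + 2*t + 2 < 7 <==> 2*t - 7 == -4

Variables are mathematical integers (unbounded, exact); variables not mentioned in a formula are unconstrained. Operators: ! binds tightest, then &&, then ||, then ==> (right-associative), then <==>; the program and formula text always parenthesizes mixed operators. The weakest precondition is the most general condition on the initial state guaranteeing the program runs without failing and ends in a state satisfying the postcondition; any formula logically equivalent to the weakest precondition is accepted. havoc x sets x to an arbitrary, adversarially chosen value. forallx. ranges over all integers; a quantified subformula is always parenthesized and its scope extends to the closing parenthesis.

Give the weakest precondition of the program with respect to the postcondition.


Working backward. After the program, the postcondition b + 2*t + 2 < 7 <==> 2*t - 7 == -4 must hold; in canonical form it is b + 2*t < 5 <==> 2*t == 3.
Before skip: b + 2*t < 5 <==> 2*t == 3
Then branch requires b + 2*t < 5 <==> 2*t == 3; else branch requires b + 2*n < 5 <==> 2*n == 3.
Before the if: ((2*b + 2*h >= 2 && 3*t == -2) ==> (b + 2*t < 5 <==> 2*t == 3)) && ((!(2*b + 2*h >= 2 && 3*t == -2)) ==> (b + 2*n < 5 <==> 2*n == 3))
Before havoc tot: ((2*b + 2*h >= 2 && 3*t == -2) ==> (b + 2*t < 5 <==> 2*t == 3)) && ((!(2*b + 2*h >= 2 && 3*t == -2)) ==> (b + 2*n < 5 <==> 2*n == 3))
Answer: WP = ((2*b + 2*h >= 2 && 3*t == -2) ==> (b + 2*t < 5 <==> 2*t == 3)) && ((!(2*b + 2*h >= 2 && 3*t == -2)) ==> (b + 2*n < 5 <==> 2*n == 3))


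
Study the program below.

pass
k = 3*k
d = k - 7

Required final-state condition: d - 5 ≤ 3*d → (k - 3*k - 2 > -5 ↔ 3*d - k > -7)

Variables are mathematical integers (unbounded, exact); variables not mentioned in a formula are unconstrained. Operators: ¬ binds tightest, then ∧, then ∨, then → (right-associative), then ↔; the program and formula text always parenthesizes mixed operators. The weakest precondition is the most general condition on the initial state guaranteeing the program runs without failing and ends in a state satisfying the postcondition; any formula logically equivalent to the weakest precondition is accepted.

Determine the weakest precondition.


Working backward. After the program, the postcondition d - 5 ≤ 3*d → (k - 3*k - 2 > -5 ↔ 3*d - k > -7) must hold; in canonical form it is 2*d ≥ -5 → (2*k < 3 ↔ 3*d > k - 7).
Before d := k - 7: 2*k ≥ 9 → (2*k < 3 ↔ 2*k > 14)
Before k := 3*k: 6*k ≥ 9 → (6*k < 3 ↔ 6*k > 14)
Before skip: 6*k ≥ 9 → (6*k < 3 ↔ 6*k > 14)
Answer: WP = 6*k ≥ 9 → (6*k < 3 ↔ 6*k > 14)


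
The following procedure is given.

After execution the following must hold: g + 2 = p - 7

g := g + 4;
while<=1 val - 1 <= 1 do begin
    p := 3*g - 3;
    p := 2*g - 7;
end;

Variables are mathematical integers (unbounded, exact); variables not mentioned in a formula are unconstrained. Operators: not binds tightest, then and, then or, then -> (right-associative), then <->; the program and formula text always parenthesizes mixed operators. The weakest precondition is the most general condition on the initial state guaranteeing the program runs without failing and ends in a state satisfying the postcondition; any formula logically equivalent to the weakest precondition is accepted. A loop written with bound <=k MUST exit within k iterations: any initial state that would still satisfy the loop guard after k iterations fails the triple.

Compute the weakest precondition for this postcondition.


Working backward. After the program, the postcondition g + 2 = p - 7 must hold; in canonical form it is g = p - 9.
Before the loop (bound <=1), unroll the exhaustion recursion (WP_0 = exit-now case; WP_j = one more guarded iteration, up to j = 1):
  WP_0: (not (val <= 2)) and g = p - 9
  WP_1: (val <= 2 -> ((not (val <= 2)) and g = 16)) and ((not (val <= 2)) -> g = p - 9)
So before the loop: (val <= 2 -> ((not (val <= 2)) and g = 16)) and ((not (val <= 2)) -> g = p - 9)
Before g := g + 4: (val <= 2 -> ((not (val <= 2)) and g = 12)) and ((not (val <= 2)) -> g = p - 13)
Answer: WP = (val <= 2 -> ((not (val <= 2)) and g = 12)) and ((not (val <= 2)) -> g = p - 13)


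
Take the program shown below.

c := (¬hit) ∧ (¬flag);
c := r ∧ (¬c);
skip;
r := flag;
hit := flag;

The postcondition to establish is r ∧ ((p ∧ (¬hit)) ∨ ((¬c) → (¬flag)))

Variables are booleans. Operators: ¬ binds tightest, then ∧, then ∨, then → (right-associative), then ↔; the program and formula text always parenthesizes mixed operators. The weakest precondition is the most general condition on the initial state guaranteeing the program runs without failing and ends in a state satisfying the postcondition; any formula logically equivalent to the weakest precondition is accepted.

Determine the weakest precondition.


Working backward. After the program, r ∧ ((p ∧ (¬hit)) ∨ ((¬c) → (¬flag))) must hold.
Before hit := flag: r ∧ ((p ∧ (¬flag)) ∨ ((¬c) → (¬flag)))
Before r := flag: flag ∧ ((p ∧ (¬flag)) ∨ ((¬c) → (¬flag)))
Before skip: flag ∧ ((p ∧ (¬flag)) ∨ ((¬c) → (¬flag)))
Before c := r ∧ (¬c): flag ∧ ((p ∧ (¬flag)) ∨ ((¬(r ∧ (¬c))) → (¬flag)))
Before c := (¬hit) ∧ (¬flag): flag ∧ ((p ∧ (¬flag)) ∨ ((¬(r ∧ (¬((¬hit) ∧ (¬flag))))) → (¬flag)))
Answer: WP = flag ∧ ((p ∧ (¬flag)) ∨ ((¬(r ∧ (¬((¬hit) ∧ (¬flag))))) → (¬flag)))


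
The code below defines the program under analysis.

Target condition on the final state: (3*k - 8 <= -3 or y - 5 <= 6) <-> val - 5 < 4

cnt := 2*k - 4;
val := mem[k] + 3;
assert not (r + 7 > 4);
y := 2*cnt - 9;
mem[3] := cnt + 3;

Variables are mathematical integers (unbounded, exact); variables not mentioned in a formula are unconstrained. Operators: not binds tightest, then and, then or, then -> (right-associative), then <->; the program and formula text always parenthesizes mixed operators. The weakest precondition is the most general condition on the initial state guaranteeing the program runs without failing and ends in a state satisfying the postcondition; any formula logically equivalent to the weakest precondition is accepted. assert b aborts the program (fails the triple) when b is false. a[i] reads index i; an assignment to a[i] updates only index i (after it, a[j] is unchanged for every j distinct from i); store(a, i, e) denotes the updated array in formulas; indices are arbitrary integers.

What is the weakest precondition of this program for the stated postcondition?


Working backward. After the program, the postcondition (3*k - 8 <= -3 or y - 5 <= 6) <-> val - 5 < 4 must hold; in canonical form it is (3*k <= 5 or y <= 11) <-> val < 9.
Before mem[3] := cnt + 3: (3*k <= 5 or y <= 11) <-> val < 9
Before y := 2*cnt - 9: (3*k <= 5 or 2*cnt <= 20) <-> val < 9
Before assert not (r + 7 > 4): (not (r > -3)) and ((3*k <= 5 or 2*cnt <= 20) <-> val < 9)
Before val := mem[k] + 3: (not (r > -3)) and ((3*k <= 5 or 2*cnt <= 20) <-> mem[k] < 6)
Before cnt := 2*k - 4: (not (r > -3)) and ((3*k <= 5 or 4*k <= 28) <-> mem[k] < 6)
Answer: WP = (not (r > -3)) and ((3*k <= 5 or 4*k <= 28) <-> mem[k] < 6)


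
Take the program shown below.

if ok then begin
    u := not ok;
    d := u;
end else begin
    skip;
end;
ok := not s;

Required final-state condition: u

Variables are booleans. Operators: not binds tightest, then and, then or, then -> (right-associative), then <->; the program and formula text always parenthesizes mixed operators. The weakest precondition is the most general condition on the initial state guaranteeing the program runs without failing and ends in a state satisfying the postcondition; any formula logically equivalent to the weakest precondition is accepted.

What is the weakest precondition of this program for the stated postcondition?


Working backward. After the program, u must hold.
Before ok := not s: u
Then branch requires not ok; else branch requires u.
Before the if: (ok -> (not ok)) and ((not ok) -> u)
Answer: WP = (ok -> (not ok)) and ((not ok) -> u)


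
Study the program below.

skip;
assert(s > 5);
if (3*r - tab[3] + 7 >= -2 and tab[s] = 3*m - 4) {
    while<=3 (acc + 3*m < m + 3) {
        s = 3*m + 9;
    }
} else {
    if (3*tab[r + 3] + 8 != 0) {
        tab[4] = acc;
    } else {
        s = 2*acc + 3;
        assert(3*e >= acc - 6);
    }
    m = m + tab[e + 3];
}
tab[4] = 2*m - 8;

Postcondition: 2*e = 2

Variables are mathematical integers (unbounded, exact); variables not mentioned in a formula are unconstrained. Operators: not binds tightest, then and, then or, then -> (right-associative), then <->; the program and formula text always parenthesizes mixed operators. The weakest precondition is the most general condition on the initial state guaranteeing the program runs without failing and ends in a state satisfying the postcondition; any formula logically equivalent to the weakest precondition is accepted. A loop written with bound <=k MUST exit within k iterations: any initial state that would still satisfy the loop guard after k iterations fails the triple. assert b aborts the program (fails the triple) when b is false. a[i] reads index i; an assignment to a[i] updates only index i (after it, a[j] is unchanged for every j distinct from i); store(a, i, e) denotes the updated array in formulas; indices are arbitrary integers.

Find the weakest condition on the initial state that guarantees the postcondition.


Working backward. After the program, 2*e = 2 must hold.
Before tab[4] := 2*m - 8: 2*e = 2
Then branch requires (acc + 2*m < 3 -> ((acc + 2*m < 3 -> ((acc + 2*m < 3 -> ((not (acc + 2*m < 3)) and 2*e = 2)) and ((not (acc + 2*m < 3)) -> 2*e = 2))) and ((not (acc + 2*m < 3)) -> 2*e = 2))) and ((not (acc + 2*m < 3)) -> 2*e = 2); else branch requires (3*tab[r + 3] != -8 -> 2*e = 2) and ((not (3*tab[r + 3] != -8)) -> (3*e >= acc - 6 and 2*e = 2)).
Before the if: ((3*r >= tab[3] - 9 and tab[s] = 3*m - 4) -> ((acc + 2*m < 3 -> ((acc + 2*m < 3 -> ((acc + 2*m < 3 -> ((not (acc + 2*m < 3)) and 2*e = 2)) and ((not (acc + 2*m < 3)) -> 2*e = 2))) and ((not (acc + 2*m < 3)) -> 2*e = 2))) and ((not (acc + 2*m < 3)) -> 2*e = 2))) and ((not (3*r >= tab[3] - 9 and tab[s] = 3*m - 4)) -> ((3*tab[r + 3] != -8 -> 2*e = 2) and ((not (3*tab[r + 3] != -8)) -> (3*e >= acc - 6 and 2*e = 2))))
Before assert s > 5: s > 5 and ((3*r >= tab[3] - 9 and tab[s] = 3*m - 4) -> ((acc + 2*m < 3 -> ((acc + 2*m < 3 -> ((acc + 2*m < 3 -> ((not (acc + 2*m < 3)) and 2*e = 2)) and ((not (acc + 2*m < 3)) -> 2*e = 2))) and ((not (acc + 2*m < 3)) -> 2*e = 2))) and ((not (acc + 2*m < 3)) -> 2*e = 2))) and ((not (3*r >= tab[3] - 9 and tab[s] = 3*m - 4)) -> ((3*tab[r + 3] != -8 -> 2*e = 2) and ((not (3*tab[r + 3] != -8)) -> (3*e >= acc - 6 and 2*e = 2))))
Before skip: s > 5 and ((3*r >= tab[3] - 9 and tab[s] = 3*m - 4) -> ((acc + 2*m < 3 -> ((acc + 2*m < 3 -> ((acc + 2*m < 3 -> ((not (acc + 2*m < 3)) and 2*e = 2)) and ((not (acc + 2*m < 3)) -> 2*e = 2))) and ((not (acc + 2*m < 3)) -> 2*e = 2))) and ((not (acc + 2*m < 3)) -> 2*e = 2))) and ((not (3*r >= tab[3] - 9 and tab[s] = 3*m - 4)) -> ((3*tab[r + 3] != -8 -> 2*e = 2) and ((not (3*tab[r + 3] != -8)) -> (3*e >= acc - 6 and 2*e = 2))))
Answer: WP = s > 5 and ((3*r >= tab[3] - 9 and tab[s] = 3*m - 4) -> ((acc + 2*m < 3 -> ((acc + 2*m < 3 -> ((acc + 2*m < 3 -> ((not (acc + 2*m < 3)) and 2*e = 2)) and ((not (acc + 2*m < 3)) -> 2*e = 2))) and ((not (acc + 2*m < 3)) -> 2*e = 2))) and ((not (acc + 2*m < 3)) -> 2*e = 2))) and ((not (3*r >= tab[3] - 9 and tab[s] = 3*m - 4)) -> ((3*tab[r + 3] != -8 -> 2*e = 2) and ((not (3*tab[r + 3] != -8)) -> (3*e >= acc - 6 and 2*e = 2))))
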